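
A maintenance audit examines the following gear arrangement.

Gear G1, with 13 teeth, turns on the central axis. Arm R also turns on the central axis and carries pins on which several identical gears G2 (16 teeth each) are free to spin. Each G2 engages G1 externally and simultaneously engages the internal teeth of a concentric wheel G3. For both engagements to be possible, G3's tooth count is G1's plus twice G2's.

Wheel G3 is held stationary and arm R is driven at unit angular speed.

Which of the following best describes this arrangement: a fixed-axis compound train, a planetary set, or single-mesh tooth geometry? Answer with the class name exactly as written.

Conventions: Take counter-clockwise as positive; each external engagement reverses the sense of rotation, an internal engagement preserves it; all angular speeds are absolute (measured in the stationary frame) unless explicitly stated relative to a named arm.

planetary set

class = planetary set [G3 = 13+2·16 = 45; Willis about the carrier]
classification: planetary set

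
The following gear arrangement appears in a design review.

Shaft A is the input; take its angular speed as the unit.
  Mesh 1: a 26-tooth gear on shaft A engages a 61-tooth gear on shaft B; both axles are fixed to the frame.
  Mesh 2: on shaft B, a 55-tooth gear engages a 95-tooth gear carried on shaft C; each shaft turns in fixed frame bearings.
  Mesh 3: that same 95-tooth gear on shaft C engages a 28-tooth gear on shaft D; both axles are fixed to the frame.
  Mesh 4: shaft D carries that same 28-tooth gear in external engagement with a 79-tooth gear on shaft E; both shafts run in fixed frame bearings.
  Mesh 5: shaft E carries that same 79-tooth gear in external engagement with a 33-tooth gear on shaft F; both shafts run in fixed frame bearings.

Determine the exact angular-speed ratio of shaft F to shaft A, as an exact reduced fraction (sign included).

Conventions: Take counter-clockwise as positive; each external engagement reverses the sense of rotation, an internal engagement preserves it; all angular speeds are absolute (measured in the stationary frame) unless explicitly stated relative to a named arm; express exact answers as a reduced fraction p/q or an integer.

-130/183

class = fixed-axis compound train [5 meshes; 5 ratios multiply, 5 sense flips]
mesh 1 [26T→61T]: running ratio 26/61, sense −
mesh 2 [55T→95T]: running ratio 286/1159, sense +
mesh 3 [95T→28T]: running ratio 715/854, sense −
mesh 4 [28T→79T]: running ratio 1430/4819, sense +
mesh 5 [79T→33T]: running ratio 130/183, sense −
ω_out/ω_in = -130/183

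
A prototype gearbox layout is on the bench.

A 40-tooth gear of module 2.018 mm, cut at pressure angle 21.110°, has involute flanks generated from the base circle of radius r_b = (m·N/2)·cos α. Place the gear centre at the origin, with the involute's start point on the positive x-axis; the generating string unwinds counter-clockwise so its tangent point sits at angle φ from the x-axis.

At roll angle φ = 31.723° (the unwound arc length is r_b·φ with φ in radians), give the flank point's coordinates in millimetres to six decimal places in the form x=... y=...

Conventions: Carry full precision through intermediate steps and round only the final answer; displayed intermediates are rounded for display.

x=42.987716 y=2.065586

single-mesh involute tooth geometry (40T wheel at module 2.018)
pitch radius r_p = m·N/2 = 2.018·40/2 = 40.360000
base radius r_b = r_p·cos α = 40.360000·cos 21.110° = 37.651468
roll angle φ = 31.723° = 0.55367080 rad
x = r_b·(cos φ + φ·sin φ) = 42.987716
y = r_b·(sin φ − φ·cos φ) = 2.065586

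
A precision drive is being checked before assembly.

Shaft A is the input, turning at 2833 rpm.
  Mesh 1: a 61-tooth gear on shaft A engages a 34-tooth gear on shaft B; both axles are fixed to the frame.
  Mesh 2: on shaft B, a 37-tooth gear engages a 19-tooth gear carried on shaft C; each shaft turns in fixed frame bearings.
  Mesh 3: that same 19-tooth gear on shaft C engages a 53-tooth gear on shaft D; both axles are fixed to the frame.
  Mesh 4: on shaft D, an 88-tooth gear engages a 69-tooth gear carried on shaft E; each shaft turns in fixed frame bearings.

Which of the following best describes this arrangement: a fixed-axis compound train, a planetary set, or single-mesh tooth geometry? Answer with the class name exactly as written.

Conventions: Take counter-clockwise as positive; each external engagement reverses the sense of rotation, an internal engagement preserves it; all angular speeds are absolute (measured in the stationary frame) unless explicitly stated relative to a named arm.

fixed-axis compound train

recognized (5 fixed axles, 4 meshes): fixed-axis compound train
classification: fixed-axis compound train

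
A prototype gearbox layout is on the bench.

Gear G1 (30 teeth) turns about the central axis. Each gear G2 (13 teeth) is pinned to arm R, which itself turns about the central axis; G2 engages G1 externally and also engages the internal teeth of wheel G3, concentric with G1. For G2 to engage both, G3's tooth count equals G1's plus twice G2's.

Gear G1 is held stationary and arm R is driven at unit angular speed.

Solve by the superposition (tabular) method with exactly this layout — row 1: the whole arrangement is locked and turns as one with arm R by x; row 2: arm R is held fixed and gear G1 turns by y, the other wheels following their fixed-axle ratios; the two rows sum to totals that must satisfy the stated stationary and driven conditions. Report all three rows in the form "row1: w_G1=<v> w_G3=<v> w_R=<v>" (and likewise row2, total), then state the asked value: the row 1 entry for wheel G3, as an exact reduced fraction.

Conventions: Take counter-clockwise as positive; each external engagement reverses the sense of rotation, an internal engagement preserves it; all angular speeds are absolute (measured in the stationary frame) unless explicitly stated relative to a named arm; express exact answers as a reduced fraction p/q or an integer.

row1: w_G1=1 w_G3=1 w_R=1
row2: w_G1=-1 w_G3=15/28 w_R=0
total: w_G1=0 w_G3=43/28 w_R=1
asked value: 1

recognized (axles ride arm R): planetary set, 30/13/56 teeth
row 1 (train locked, turned with arm): all members turn x
row 2: sun turns y, ring = −(30/56)·y, arm 0
boundary: total ω_sun = x + y = 0 and total ω_arm = x = 1  ⇒  y = -1, x = 1
row 2 ring = −(30/56)·(-1) = 15/28
totals (row 1 + row 2): sun 1 + (-1) = 0, ring 1 + 15/28 = 43/28, arm 1 + 0 = 1
asked cell (row1, ring) = 1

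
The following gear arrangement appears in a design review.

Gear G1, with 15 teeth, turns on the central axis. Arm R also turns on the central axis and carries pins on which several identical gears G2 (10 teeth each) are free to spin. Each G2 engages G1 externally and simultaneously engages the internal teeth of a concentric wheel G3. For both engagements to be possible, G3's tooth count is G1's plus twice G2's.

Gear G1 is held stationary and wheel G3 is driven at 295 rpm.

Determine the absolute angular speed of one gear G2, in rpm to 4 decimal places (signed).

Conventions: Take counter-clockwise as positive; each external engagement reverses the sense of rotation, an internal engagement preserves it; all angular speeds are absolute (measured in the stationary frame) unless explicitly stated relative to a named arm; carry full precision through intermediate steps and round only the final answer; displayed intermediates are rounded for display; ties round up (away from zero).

topology: planetary set — G1 15T / G2 10T / G3 35T, arm = carrier (Willis)
normalise by the input: solve with ω_ring = 1, then scale by 295 rpm
ring teeth: 15 + 2·10 = 35
15(ω_sun−ω_arm) = −35(ω_ring−ω_arm),  ω_sun = 0, ω_ring = 1
15(0−ω_arm) = −35(1−ω_arm)  ⇒  50·ω_arm = 35  ⇒  ω_arm = 7/10
sun–planet mesh: 15·(0−7/10) = −10·(ω_p−ω_arm)  ⇒  ω_p−ω_arm = 21/20
ω_p = 7/10 + 21/20 = 7/4
scale: ω_p = 7/4 × 295 rpm = +516.2500 rpm

+516.2500 rpm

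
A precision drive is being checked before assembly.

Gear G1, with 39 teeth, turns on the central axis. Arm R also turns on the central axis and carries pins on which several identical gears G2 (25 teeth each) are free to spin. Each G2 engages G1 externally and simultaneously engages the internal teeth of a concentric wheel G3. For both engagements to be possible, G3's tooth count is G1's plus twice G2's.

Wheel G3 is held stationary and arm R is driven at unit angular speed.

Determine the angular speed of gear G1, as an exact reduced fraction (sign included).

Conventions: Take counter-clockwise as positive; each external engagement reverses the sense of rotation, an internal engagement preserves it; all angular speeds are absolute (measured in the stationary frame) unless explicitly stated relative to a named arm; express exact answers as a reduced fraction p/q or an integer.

recognized (axles ride arm R): planetary set, 39/25/89 teeth
ring teeth: 39 + 2·25 = 89
39(ω_sun−ω_arm) = −89(ω_ring−ω_arm),  ω_ring = 0, ω_arm = 1
ω_sun = 1 − (89/39)(0−1) = 128/39
exact speed ratio = 128/39

128/39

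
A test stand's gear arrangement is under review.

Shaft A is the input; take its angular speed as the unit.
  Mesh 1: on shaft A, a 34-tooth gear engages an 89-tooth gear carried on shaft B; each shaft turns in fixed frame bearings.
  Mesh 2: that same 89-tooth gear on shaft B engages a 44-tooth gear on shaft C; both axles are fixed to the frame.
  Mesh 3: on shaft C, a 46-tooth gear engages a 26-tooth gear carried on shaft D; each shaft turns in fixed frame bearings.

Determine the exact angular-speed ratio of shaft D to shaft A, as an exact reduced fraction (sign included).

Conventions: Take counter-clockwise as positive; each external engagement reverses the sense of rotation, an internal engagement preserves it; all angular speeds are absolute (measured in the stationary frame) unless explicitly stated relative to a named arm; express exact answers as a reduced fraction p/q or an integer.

class = fixed-axis compound train [3 meshes; 3 ratios multiply, 3 sense flips]
mesh 1 [34T→89T]: running ratio 34/89, sense −
mesh 2 [89T→44T]: running ratio 17/22, sense +
mesh 3 [46T→26T]: running ratio 391/286, sense −
ω_out/ω_in = -391/286

-391/286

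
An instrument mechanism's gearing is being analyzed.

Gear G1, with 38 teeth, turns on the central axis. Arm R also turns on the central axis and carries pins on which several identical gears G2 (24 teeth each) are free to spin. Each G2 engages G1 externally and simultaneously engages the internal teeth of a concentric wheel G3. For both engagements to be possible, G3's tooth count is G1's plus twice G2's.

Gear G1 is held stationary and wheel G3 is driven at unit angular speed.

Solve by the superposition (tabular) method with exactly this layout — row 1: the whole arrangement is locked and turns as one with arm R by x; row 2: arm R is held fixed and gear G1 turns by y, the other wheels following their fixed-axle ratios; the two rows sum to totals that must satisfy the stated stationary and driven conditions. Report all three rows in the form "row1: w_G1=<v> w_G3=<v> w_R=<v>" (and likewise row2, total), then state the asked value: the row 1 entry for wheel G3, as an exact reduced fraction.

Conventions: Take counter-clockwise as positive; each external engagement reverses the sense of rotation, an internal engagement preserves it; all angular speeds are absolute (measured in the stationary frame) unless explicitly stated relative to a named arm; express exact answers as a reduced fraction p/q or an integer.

topology: planetary set — G1 38T / G2 24T / G3 86T, arm = carrier (Willis)
superposition row 1 [locked train]: every member turns x
row 2: sun turns y, ring = −(38/86)·y, arm 0
boundary: total ω_sun = x + y = 0 and total ω_ring = x − (38/86)·y = 1  ⇒  y = -43/62, x = 43/62
row 2 ring = −(38/86)·(-43/62) = 19/62
totals (row 1 + row 2): sun 43/62 + (-43/62) = 0, ring 43/62 + 19/62 = 1, arm 43/62 + 0 = 43/62
asked cell (row1, ring) = 43/62

row1: w_G1=43/62 w_G3=43/62 w_R=43/62
row2: w_G1=-43/62 w_G3=19/62 w_R=0
total: w_G1=0 w_G3=1 w_R=43/62
asked value: 43/62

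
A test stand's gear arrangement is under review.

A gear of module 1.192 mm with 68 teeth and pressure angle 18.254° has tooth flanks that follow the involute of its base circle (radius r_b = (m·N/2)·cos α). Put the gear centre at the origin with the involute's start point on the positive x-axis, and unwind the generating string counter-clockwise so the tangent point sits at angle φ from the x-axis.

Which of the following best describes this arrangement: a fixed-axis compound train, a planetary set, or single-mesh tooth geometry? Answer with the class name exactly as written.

class = single-mesh tooth geometry [base-circle involute, m = 1.192, 68T]
classification: single-mesh tooth geometry

single-mesh tooth geometry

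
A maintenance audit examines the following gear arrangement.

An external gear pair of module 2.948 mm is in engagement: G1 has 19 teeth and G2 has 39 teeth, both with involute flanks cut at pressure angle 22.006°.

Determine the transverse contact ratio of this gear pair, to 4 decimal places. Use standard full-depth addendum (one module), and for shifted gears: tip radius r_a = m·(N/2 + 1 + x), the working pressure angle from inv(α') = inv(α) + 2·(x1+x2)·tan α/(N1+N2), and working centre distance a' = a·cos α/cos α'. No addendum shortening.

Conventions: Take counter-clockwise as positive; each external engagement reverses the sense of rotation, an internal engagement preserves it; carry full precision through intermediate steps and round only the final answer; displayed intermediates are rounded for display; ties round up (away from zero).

single-mesh involute tooth geometry (19T engaging 39T at module 2.948)
base radii: r_b1 = 25.965612, r_b2 = 53.297836
tip radii: r_a1 = 30.954000, r_a2 = 60.434000
no profile shift: α' = α, a' = a
action lengths: √(r_a1²−r_b1²) = 16.850433, √(r_a2²−r_b2²) = 28.488753
base pitch p_b = π·m·cos α = 8.586671
CR = (16.850433 + 28.488753 − 85.492000·sin 22.00600°)/8.586671 = 1.549497
contact ratio ≈ 1.5495

1.5495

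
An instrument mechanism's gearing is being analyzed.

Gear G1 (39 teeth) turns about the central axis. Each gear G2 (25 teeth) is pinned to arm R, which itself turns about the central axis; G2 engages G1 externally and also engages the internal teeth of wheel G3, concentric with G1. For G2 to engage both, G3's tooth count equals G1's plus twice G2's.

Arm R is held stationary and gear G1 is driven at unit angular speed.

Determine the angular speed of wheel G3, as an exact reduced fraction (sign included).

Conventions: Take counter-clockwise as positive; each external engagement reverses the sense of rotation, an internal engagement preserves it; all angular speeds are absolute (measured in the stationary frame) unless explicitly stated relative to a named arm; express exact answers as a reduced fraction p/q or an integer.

-39/89

topology: planetary set — G1 39T / G2 25T / G3 89T, arm = carrier (Willis)
ring teeth: 39 + 2·25 = 89
39(ω_sun−ω_arm) = −89(ω_ring−ω_arm),  ω_arm = 0, ω_sun = 1
ω_ring = 0 − (39/89)(1−0) = -39/89
exact speed ratio = -39/89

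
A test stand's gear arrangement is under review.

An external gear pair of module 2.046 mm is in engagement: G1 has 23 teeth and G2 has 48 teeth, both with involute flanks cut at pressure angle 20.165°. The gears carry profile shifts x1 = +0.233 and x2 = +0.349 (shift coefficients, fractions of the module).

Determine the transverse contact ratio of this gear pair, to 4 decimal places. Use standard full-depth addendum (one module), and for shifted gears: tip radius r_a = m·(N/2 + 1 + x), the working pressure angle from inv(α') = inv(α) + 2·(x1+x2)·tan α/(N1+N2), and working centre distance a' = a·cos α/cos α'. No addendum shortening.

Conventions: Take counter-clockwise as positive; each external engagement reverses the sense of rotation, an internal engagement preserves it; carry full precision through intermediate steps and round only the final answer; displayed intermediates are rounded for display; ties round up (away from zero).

1.5652

topology: single-mesh involute geometry — m = 2.046, 23T/48T pair
base radii: r_b1 = 22.086761, r_b2 = 46.094110
tip radii: r_a1 = 26.051718, r_a2 = 51.864054
inv(α') = inv(20.165°) + 2·(+0.233+0.349)·tan α/(23+48) = 0.02130990  ⇒  α' = 22.43145°
a' = a·cos α / cos α' = 72.6330·cos 20.165°/cos 22.43145° = 73.761941
action lengths: √(r_a1²−r_b1²) = 13.815462, √(r_a2²−r_b2²) = 23.774211
base pitch p_b = π·m·cos α = 6.033705
CR = (13.815462 + 23.774211 − 73.761941·sin 22.43145°)/6.033705 = 1.565167
contact ratio ≈ 1.5652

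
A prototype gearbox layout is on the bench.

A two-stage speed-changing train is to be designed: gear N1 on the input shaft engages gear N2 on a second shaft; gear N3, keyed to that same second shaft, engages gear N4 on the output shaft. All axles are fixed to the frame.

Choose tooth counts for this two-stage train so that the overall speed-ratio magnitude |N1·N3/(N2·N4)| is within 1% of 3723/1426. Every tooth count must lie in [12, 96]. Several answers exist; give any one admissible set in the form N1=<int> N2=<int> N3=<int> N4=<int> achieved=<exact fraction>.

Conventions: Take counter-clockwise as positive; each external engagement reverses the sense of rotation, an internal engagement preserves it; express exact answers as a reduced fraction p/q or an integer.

N1=51 N2=23 N3=73 N4=62 achieved=3723/1426

2-stage fixed-axis compound train for ratio 3723/1426
target = 3723/1426 in lowest terms: an exact hit needs N1·N3 = k·3723 and N2·N4 = k·1426 for one integer k, every count in [12, 96]; additionally prefer no 1:1 stage (N1 ≠ N2, N3 ≠ N4)
k = 1: N1·N3 = 3723 = 51·73, N2·N4 = 1426 = 23·62
achieved = 51·73/(23·62) = 3723/1426; |achieved − target| = 0 ≤ 3723/142600 ✓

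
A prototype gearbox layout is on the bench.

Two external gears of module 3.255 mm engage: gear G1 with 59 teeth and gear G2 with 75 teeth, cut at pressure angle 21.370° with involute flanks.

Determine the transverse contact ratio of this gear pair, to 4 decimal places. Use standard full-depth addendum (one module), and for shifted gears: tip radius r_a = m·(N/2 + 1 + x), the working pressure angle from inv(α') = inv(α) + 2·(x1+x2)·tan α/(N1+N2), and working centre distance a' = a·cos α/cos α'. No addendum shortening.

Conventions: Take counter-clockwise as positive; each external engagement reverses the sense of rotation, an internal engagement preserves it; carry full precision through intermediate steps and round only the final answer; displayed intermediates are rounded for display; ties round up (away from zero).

single-mesh involute tooth geometry (59T engaging 75T at module 3.255)
base radii: r_b1 = 89.420640, r_b2 = 113.670305
tip radii: r_a1 = 99.277500, r_a2 = 125.317500
no profile shift: α' = α, a' = a
action lengths: √(r_a1²−r_b1²) = 43.127383, √(r_a2²−r_b2²) = 52.759242
base pitch p_b = π·m·cos α = 9.522821
CR = (43.127383 + 52.759242 − 218.085000·sin 21.37000°)/9.522821 = 1.724153
contact ratio ≈ 1.7242

1.7242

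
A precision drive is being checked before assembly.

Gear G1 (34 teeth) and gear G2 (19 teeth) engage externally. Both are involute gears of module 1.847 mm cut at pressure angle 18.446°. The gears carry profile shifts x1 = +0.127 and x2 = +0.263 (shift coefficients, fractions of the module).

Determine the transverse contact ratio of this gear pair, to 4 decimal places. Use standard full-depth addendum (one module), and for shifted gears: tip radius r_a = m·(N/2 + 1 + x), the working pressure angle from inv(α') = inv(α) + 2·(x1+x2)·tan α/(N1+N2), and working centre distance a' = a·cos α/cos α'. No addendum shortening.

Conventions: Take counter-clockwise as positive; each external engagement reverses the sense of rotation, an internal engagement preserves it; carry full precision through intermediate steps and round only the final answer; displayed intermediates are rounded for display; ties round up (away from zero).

topology: single-mesh involute geometry — m = 1.847, 34T/19T pair
base radii: r_b1 = 29.785791, r_b2 = 16.645001
tip radii: r_a1 = 33.480569, r_a2 = 19.879261
inv(α') = inv(18.446°) + 2·(+0.127+0.263)·tan α/(34+19) = 0.01651304  ⇒  α' = 20.67094°
a' = a·cos α / cos α' = 48.9455·cos 18.446°/cos 20.67094° = 49.625524
action lengths: √(r_a1²−r_b1²) = 15.289053, √(r_a2²−r_b2²) = 10.868715
base pitch p_b = π·m·cos α = 5.504401
CR = (15.289053 + 10.868715 − 49.625524·sin 20.67094°)/5.504401 = 1.569643
contact ratio ≈ 1.5696

1.5696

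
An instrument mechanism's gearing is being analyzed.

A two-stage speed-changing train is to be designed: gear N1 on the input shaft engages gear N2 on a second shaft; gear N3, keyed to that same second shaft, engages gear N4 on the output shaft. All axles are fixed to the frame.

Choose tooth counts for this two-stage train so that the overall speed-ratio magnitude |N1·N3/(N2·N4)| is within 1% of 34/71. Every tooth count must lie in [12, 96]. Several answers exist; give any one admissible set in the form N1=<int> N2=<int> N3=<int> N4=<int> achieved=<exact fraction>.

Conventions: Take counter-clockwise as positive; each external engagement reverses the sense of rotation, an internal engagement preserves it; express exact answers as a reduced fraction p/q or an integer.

N1=12 N2=71 N3=34 N4=12 achieved=34/71

design class (target 34/71): fixed-axis compound train
target = 34/71 in lowest terms: an exact hit needs N1·N3 = k·34 and N2·N4 = k·71 for one integer k, every count in [12, 96]; additionally prefer no 1:1 stage (N1 ≠ N2, N3 ≠ N4)
k = 1…11: no 1:1-free in-range split of k·34 and k·71 into factor pairs; take k = 12
k = 12: N1·N3 = 408 = 12·34, N2·N4 = 852 = 71·12
achieved = 12·34/(71·12) = 34/71; |achieved − target| = 0 ≤ 17/3550 ✓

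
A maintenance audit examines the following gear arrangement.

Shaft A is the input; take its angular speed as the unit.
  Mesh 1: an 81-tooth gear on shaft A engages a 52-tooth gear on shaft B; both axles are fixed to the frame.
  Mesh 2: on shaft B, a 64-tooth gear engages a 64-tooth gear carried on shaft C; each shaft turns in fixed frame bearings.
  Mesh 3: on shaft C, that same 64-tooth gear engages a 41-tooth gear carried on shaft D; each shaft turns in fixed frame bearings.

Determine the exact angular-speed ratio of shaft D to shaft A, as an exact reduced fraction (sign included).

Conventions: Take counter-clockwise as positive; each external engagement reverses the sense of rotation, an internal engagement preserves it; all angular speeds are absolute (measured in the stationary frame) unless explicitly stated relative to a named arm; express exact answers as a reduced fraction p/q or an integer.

class = fixed-axis compound train [3 meshes; 3 ratios multiply, 3 sense flips]
mesh 1 [81T→52T]: running ratio 81/52, sense −
mesh 2 [64T→64T]: running ratio 81/52, sense +
mesh 3 [64T→41T]: running ratio 1296/533, sense −
ω_out/ω_in = -1296/533

-1296/533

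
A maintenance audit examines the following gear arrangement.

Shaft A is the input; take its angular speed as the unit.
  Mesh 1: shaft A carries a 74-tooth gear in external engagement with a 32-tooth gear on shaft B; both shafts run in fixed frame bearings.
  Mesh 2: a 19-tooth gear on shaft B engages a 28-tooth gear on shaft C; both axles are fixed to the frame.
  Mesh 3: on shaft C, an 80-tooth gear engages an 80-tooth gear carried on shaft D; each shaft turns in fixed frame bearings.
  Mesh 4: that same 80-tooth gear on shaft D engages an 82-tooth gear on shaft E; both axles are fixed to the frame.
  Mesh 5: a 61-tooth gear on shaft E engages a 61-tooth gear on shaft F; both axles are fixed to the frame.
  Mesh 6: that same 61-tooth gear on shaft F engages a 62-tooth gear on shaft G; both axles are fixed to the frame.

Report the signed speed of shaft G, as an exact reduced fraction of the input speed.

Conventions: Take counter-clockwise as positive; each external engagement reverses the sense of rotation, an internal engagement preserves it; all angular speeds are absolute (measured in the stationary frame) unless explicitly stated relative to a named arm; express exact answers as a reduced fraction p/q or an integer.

6-mesh fixed-axis compound train (all bearings frame-fixed)
mesh 1 [74T→32T]: |ω|/ω_in = 1×74/32 = 37/16, sense flips to −
mesh 2 [19T→28T]: |ω|/ω_in = (37/16)×19/28 = 703/448, sense flips to +
mesh 3 [80T→80T]: |ω|/ω_in = (703/448)×80/80 = 703/448, sense flips to −
mesh 4 [80T→82T]: |ω|/ω_in = (703/448)×80/82 = 3515/2296, sense flips to +
mesh 5 [61T→61T]: |ω|/ω_in = (3515/2296)×61/61 = 3515/2296, sense flips to −
mesh 6 [61T→62T]: |ω|/ω_in = (3515/2296)×61/62 = 214415/142352, sense flips to +
signed output speed (× input speed) = 214415/142352

214415/142352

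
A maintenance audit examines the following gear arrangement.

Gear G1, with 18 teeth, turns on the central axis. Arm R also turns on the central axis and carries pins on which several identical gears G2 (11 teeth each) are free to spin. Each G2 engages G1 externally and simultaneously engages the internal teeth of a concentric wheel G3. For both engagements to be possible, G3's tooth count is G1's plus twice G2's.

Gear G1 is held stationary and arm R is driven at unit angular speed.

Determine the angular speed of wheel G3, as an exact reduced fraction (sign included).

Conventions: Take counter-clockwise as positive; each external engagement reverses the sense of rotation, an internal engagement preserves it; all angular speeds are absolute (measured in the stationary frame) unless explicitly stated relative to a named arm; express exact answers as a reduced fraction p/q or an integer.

recognized (axles ride arm R): planetary set, 18/11/40 teeth
ring teeth: 18 + 2·11 = 40
18(ω_sun−ω_arm) = −40(ω_ring−ω_arm),  ω_sun = 0, ω_arm = 1
ω_ring = 1 − (18/40)(0−1) = 29/20
exact speed ratio = 29/20

29/20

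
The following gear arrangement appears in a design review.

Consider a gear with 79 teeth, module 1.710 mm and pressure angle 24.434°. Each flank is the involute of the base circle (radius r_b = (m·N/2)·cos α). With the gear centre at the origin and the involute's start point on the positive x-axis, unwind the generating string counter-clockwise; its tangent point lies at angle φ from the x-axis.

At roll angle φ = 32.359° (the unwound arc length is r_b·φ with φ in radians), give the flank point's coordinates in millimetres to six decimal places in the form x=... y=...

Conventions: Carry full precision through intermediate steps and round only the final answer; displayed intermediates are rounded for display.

x=70.534749 y=3.576215

class = single-mesh tooth geometry [base-circle involute, m = 1.710, 79T]
pitch radius r_p = m·N/2 = 1.710·79/2 = 67.545000
base radius r_b = r_p·cos α = 67.545000·cos 24.434° = 61.495559
roll angle φ = 32.359° = 0.56477109 rad
x = r_b·(cos φ + φ·sin φ) = 70.534749
y = r_b·(sin φ − φ·cos φ) = 3.576215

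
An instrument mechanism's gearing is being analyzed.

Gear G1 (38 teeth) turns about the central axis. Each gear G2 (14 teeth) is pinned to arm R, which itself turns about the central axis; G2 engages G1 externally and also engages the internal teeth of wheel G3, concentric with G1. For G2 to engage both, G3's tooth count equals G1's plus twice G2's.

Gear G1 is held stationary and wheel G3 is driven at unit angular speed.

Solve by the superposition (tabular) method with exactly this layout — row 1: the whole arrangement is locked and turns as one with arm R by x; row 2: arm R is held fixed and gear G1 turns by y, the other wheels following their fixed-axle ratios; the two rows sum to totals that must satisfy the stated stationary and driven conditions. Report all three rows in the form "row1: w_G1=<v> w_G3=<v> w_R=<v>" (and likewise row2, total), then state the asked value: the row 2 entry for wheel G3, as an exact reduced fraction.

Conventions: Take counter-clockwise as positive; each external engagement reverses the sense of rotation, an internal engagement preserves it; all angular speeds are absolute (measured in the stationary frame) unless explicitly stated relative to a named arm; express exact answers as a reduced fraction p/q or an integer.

recognized (axles ride arm R): planetary set, 38/14/66 teeth
row 1 (train locked, turned with arm): all members turn x
row 2 (arm held, sun turns y): ω_ring = −(38/66)·y, ω_arm = 0
boundary: total ω_sun = x + y = 0 and total ω_ring = x − (38/66)·y = 1  ⇒  y = -33/52, x = 33/52
row 2 ring = −(38/66)·(-33/52) = 19/52
totals (row 1 + row 2): sun 33/52 + (-33/52) = 0, ring 33/52 + 19/52 = 1, arm 33/52 + 0 = 33/52
asked cell (row2, ring) = 19/52

row1: w_G1=33/52 w_G3=33/52 w_R=33/52
row2: w_G1=-33/52 w_G3=19/52 w_R=0
total: w_G1=0 w_G3=1 w_R=33/52
asked value: 19/52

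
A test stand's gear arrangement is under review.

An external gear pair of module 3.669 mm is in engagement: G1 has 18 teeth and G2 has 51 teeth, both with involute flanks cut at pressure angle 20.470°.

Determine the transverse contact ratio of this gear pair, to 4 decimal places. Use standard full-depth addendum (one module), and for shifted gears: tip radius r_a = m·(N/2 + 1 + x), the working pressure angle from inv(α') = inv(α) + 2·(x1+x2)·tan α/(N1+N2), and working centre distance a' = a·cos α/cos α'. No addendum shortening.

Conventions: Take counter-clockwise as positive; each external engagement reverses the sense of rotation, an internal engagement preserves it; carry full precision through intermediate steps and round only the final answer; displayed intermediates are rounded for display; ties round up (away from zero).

class = single-mesh tooth geometry [involute pair 18T × 51T, m = 3.669]
base radii: r_b1 = 30.935903, r_b2 = 87.651726
tip radii: r_a1 = 36.690000, r_a2 = 97.228500
no profile shift: α' = α, a' = a
action lengths: √(r_a1²−r_b1²) = 19.726277, √(r_a2²−r_b2²) = 42.077978
base pitch p_b = π·m·cos α = 10.798667
CR = (19.726277 + 42.077978 − 126.580500·sin 20.47000°)/10.798667 = 1.623989
contact ratio ≈ 1.6240

1.6240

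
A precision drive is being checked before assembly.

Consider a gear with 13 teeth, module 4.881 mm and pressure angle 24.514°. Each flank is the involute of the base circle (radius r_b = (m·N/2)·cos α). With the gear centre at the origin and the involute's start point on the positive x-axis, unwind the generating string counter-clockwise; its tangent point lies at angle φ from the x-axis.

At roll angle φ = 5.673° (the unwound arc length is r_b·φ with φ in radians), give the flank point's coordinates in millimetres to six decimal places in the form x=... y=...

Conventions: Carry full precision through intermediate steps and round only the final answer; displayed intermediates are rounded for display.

single-mesh involute tooth geometry (13T wheel at module 4.881)
pitch radius r_p = m·N/2 = 4.881·13/2 = 31.726500
base radius r_b = r_p·cos α = 31.726500·cos 24.514° = 28.866671
roll angle φ = 5.673° = 0.09901253 rad
x = r_b·(cos φ + φ·sin φ) = 29.007821
y = r_b·(sin φ − φ·cos φ) = 0.009331

x=29.007821 y=0.009331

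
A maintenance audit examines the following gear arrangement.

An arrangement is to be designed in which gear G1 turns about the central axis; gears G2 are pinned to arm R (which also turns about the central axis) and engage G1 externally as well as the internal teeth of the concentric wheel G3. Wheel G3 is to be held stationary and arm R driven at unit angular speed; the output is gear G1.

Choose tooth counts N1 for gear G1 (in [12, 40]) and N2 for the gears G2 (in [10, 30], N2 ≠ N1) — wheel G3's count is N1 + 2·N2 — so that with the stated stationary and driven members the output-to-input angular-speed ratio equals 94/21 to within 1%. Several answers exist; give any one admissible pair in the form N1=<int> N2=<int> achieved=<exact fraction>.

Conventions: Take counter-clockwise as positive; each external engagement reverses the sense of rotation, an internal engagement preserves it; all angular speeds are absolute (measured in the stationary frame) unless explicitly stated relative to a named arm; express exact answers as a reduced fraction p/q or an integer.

design class (target 94/21): planetary set
Willis with ω_ring = 0: ω_sun/ω_arm = (N1+N3)/N1; set equal to 94/21  ⇒  N3/N1 = 94/21 − 1 = 73/21
N3 = N1 + 2·N2  ⇒  N2/N1 = (N3/N1 − 1)/2 = (73/21 − 1)/2 = 26/21
smallest multiple with N1 ≥ 12 and N2 ≥ 10: k = 1  ⇒  N1 = 1·21 = 21, N2 = 1·26 = 26 (N1 ≤ 40, N2 ≤ 30, N2 ≠ N1 ✓), N3 = 21 + 2·26 = 73
check: (N1+N3)/N1 with N1 = 21, N3 = 73 gives 94/21; |achieved − target| = 0 ≤ 47/1050 ✓

N1=21 N2=26 achieved=94/21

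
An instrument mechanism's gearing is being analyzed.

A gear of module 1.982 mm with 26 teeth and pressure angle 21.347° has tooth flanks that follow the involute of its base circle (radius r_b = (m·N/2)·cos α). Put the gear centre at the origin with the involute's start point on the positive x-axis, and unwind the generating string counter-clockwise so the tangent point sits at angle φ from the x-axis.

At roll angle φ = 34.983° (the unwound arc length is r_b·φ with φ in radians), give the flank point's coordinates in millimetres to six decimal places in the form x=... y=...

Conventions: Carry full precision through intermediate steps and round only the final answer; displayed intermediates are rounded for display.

topology: single-mesh involute geometry — m = 1.982, N = 26
pitch radius r_p = m·N/2 = 1.982·26/2 = 25.766000
base radius r_b = r_p·cos α = 25.766000·cos 21.347° = 23.998270
roll angle φ = 34.983° = 0.61056853 rad
x = r_b·(cos φ + φ·sin φ) = 28.063134
y = r_b·(sin φ − φ·cos φ) = 1.753818

x=28.063134 y=1.753818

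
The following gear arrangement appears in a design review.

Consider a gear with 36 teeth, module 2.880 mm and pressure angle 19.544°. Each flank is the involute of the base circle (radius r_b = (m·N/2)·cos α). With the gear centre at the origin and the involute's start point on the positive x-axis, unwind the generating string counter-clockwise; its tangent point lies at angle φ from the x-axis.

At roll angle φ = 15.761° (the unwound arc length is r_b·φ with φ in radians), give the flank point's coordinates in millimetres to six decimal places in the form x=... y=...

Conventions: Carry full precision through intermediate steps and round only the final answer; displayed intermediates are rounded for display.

topology: single-mesh involute geometry — m = 2.880, N = 36
pitch radius r_p = m·N/2 = 2.880·36/2 = 51.840000
base radius r_b = r_p·cos α = 51.840000·cos 19.544° = 48.853232
roll angle φ = 15.761° = 0.27508134 rad
x = r_b·(cos φ + φ·sin φ) = 50.666768
y = r_b·(sin φ − φ·cos φ) = 0.336407

x=50.666768 y=0.336407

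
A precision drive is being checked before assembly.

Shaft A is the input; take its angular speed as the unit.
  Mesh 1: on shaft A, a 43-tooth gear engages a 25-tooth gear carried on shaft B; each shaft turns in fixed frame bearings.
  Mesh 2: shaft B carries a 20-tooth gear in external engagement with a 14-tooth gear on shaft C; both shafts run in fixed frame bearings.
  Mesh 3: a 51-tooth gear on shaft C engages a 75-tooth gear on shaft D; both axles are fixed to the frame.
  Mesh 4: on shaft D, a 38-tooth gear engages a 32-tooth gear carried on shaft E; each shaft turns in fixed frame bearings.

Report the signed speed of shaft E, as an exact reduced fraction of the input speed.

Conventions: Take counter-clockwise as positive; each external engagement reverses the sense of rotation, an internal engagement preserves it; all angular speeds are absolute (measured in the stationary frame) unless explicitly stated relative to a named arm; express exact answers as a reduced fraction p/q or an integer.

13889/7000

4-mesh fixed-axis compound train (all bearings frame-fixed)
mesh 1 [43T→25T]: |ω|/ω_in = 1×43/25 = 43/25, sense flips to −
mesh 2 [20T→14T]: |ω|/ω_in = (43/25)×20/14 = 86/35, sense flips to +
mesh 3 [51T→75T]: |ω|/ω_in = (86/35)×51/75 = 1462/875, sense flips to −
mesh 4 [38T→32T]: |ω|/ω_in = (1462/875)×38/32 = 13889/7000, sense flips to +
signed output speed (× input speed) = 13889/7000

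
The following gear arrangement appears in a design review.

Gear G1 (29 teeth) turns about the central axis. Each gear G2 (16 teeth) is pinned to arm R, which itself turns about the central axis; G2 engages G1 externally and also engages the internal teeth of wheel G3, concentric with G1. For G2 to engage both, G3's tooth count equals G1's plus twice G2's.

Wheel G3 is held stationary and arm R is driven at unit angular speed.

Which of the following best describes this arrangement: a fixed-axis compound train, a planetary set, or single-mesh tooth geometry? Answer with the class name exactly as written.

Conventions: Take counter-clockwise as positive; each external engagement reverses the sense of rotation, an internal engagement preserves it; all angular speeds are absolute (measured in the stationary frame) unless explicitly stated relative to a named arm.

recognized (axles ride arm R): planetary set, 29/16/61 teeth
classification: planetary set

planetary set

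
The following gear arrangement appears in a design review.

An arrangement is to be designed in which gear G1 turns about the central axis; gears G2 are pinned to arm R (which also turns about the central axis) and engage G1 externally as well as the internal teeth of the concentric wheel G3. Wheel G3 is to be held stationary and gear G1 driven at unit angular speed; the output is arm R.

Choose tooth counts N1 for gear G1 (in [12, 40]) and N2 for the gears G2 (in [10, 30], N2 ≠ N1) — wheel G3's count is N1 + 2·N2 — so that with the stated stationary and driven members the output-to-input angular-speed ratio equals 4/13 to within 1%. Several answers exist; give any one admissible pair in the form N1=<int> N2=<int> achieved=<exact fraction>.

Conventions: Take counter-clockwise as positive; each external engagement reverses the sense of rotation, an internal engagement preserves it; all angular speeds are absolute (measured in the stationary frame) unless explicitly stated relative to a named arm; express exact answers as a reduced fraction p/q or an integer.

planetary set to be sized for 4/13 (Willis relation)
Willis with ω_ring = 0: ω_arm/ω_sun = N1/(N1+N3); set equal to 4/13  ⇒  N3/N1 = 1/(4/13) − 1 = 9/4
N3 = N1 + 2·N2  ⇒  N2/N1 = (N3/N1 − 1)/2 = (9/4 − 1)/2 = 5/8
smallest multiple with N1 ≥ 12 and N2 ≥ 10: k = 2  ⇒  N1 = 2·8 = 16, N2 = 2·5 = 10 (N1 ≤ 40, N2 ≤ 30, N2 ≠ N1 ✓), N3 = 16 + 2·10 = 36
check: N1/(N1+N3) with N1 = 16, N3 = 36 gives 4/13; |achieved − target| = 0 ≤ 1/325 ✓

N1=16 N2=10 achieved=4/13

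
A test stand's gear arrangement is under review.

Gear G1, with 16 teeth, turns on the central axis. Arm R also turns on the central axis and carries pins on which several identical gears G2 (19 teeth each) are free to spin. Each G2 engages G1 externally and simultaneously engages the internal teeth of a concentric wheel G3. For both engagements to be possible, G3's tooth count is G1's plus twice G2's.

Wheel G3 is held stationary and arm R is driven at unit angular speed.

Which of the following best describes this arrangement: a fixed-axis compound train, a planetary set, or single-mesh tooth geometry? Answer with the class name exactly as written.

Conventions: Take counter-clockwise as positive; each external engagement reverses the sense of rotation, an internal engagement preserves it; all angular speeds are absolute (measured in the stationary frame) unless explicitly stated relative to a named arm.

planetary set

planetary set (16T centre, 19T on arm, 54T internal) — Willis relation
classification: planetary set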